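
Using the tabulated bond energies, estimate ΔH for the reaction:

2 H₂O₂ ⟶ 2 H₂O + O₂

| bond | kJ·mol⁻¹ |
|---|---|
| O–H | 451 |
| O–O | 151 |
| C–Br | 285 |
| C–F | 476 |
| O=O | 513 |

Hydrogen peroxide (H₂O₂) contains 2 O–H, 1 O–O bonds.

Bonds broken (reactants):
  O–H: 4 × 451 = 1804
  O–O: 2 × 151 = 302
  Σ(broken) = 2106 kJ
Bonds formed (products):
  O–H: 4 × 451 = 1804
  O=O: 1 × 513 = 513
  Σ(formed) = 2317 kJ
ΔH = Σ(broken) − Σ(formed) = 2106 − 2317 = −211 kJ

ΔH ≈ −211 kJ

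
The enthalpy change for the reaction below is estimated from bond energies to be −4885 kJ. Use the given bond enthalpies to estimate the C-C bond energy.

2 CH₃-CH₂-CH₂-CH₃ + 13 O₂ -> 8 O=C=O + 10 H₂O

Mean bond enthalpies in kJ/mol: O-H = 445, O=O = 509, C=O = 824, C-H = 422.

D(C-C) ≈ 357 kJ/mol

Let D be the C-C bond energy.
Σ(broken) = 6×D + 20×422 + 13×509 = 15057 + 6D
Σ(formed) = 16×824 + 20×445 = 22084
ΔH = Σ(broken) − Σ(formed) = (15057 + 6D) − (22084) = −7027 + 6D
Setting this equal to −4885 kJ gives 6D = 2142, so D = 357 kJ/mol.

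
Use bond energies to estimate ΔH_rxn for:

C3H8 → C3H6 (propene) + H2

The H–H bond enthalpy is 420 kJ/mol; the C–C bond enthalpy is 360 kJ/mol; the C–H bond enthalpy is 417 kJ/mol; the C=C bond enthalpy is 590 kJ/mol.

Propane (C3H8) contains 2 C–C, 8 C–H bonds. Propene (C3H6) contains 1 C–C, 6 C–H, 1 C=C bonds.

ΔH ≈ +184 kJ

Bonds broken (reactants):
  C–C: 2 × 360 = 720
  C–H: 8 × 417 = 3336
  Σ(broken) = 4056 kJ
Bonds formed (products):
  C–C: 1 × 360 = 360
  C–H: 6 × 417 = 2502
  C=C: 1 × 590 = 590
  H–H: 1 × 420 = 420
  Σ(formed) = 3872 kJ
ΔH = Σ(broken) − Σ(formed) = 4056 − 3872 = +184 kJ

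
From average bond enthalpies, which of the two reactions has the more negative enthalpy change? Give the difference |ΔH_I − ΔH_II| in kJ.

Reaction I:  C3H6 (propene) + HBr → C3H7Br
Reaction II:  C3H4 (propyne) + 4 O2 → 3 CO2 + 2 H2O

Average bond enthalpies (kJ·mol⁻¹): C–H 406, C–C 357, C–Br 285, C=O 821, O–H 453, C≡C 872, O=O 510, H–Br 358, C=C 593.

Reaction II, by 1748 kJ

Reaction I:
  Bonds broken (reactants):
    C–C: 1 × 357 = 357
    C–H: 6 × 406 = 2436
    C=C: 1 × 593 = 593
    H–Br: 1 × 358 = 358
    Σ(broken) = 3744 kJ
  Bonds formed (products):
    C–Br: 1 × 285 = 285
    C–C: 2 × 357 = 714
    C–H: 7 × 406 = 2842
    Σ(formed) = 3841 kJ
  ΔH_I = 3744 − 3841 = −97 kJ
Reaction II:
  Bonds broken (reactants):
    C≡C: 1 × 872 = 872
    C–C: 1 × 357 = 357
    C–H: 4 × 406 = 1624
    O=O: 4 × 510 = 2040
    Σ(broken) = 4893 kJ
  Bonds formed (products):
    C=O: 6 × 821 = 4926
    O–H: 4 × 453 = 1812
    Σ(formed) = 6738 kJ
  ΔH_II = 4893 − 6738 = −1845 kJ
ΔH_I − ΔH_II = +1748 kJ, so reaction II has the more negative ΔH; |ΔH_I − ΔH_II| = 1748 kJ.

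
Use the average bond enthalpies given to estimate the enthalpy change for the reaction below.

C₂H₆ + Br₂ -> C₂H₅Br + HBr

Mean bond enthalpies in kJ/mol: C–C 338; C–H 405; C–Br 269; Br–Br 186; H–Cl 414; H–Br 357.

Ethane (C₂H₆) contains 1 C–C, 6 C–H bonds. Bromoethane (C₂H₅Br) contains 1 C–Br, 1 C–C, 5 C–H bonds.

Bonds broken (reactants):
  Br–Br: 1 × 186 = 186
  C–C: 1 × 338 = 338
  C–H: 6 × 405 = 2430
  Σ(broken) = 2954 kJ
Bonds formed (products):
  C–Br: 1 × 269 = 269
  C–C: 1 × 338 = 338
  C–H: 5 × 405 = 2025
  H–Br: 1 × 357 = 357
  Σ(formed) = 2989 kJ
ΔH = Σ(broken) − Σ(formed) = 2954 − 2989 = −35 kJ

ΔH ≈ −35 kJ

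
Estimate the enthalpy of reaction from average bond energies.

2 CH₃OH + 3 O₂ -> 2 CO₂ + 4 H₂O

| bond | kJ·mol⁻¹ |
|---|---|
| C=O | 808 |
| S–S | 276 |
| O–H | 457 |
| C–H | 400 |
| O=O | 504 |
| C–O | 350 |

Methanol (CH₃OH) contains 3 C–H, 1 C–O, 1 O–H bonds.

ΔH ≈ −1362 kJ

Bonds broken (reactants):
  C–H: 6 × 400 = 2400
  C–O: 2 × 350 = 700
  O–H: 2 × 457 = 914
  O=O: 3 × 504 = 1512
  Σ(broken) = 5526 kJ
Bonds formed (products):
  C=O: 4 × 808 = 3232
  O–H: 8 × 457 = 3656
  Σ(formed) = 6888 kJ
ΔH = Σ(broken) − Σ(formed) = 5526 − 6888 = −1362 kJ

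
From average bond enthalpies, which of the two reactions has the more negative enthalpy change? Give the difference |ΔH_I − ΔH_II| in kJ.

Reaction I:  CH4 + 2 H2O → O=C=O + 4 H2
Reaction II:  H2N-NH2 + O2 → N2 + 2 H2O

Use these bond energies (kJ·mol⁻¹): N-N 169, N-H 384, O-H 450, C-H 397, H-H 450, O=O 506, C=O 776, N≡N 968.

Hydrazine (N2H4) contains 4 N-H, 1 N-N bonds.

Reaction II, by 593 kJ

Reaction I:
  Bonds broken (reactants):
    C-H: 4 × 397 = 1588
    O-H: 4 × 450 = 1800
    Σ(broken) = 3388 kJ
  Bonds formed (products):
    C=O: 2 × 776 = 1552
    H-H: 4 × 450 = 1800
    Σ(formed) = 3352 kJ
  ΔH_I = 3388 − 3352 = +36 kJ
Reaction II:
  Bonds broken (reactants):
    N-H: 4 × 384 = 1536
    N-N: 1 × 169 = 169
    O=O: 1 × 506 = 506
    Σ(broken) = 2211 kJ
  Bonds formed (products):
    N≡N: 1 × 968 = 968
    O-H: 4 × 450 = 1800
    Σ(formed) = 2768 kJ
  ΔH_II = 2211 − 2768 = −557 kJ
ΔH_I − ΔH_II = +593 kJ, so reaction II has the more negative ΔH; |ΔH_I − ΔH_II| = 593 kJ.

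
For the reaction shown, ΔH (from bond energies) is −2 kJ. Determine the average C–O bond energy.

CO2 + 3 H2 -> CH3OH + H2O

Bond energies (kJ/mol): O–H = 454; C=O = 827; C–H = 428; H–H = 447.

D(C–O) ≈ 351 kJ/mol

Let D be the C–O bond energy.
Σ(broken) = 2×827 + 3×447 = 2995
Σ(formed) = 3×428 + 1×D + 3×454 = 2646 + D
ΔH = Σ(broken) − Σ(formed) = (2995) − (2646 + D) = +349 − D
Setting this equal to −2 kJ gives D = 351 kJ/mol.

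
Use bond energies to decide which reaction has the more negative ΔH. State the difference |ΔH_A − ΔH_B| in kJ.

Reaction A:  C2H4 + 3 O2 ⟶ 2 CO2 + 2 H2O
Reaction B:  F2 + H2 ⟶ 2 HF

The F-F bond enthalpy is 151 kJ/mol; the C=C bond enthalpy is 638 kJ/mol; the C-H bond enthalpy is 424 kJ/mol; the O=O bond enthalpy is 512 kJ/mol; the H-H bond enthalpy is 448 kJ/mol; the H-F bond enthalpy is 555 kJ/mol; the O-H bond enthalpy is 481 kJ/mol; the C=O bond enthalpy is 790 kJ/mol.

Reaction A:
  Bonds broken (reactants):
    C-H: 4 × 424 = 1696
    C=C: 1 × 638 = 638
    O=O: 3 × 512 = 1536
    Σ(broken) = 3870 kJ
  Bonds formed (products):
    C=O: 4 × 790 = 3160
    O-H: 4 × 481 = 1924
    Σ(formed) = 5084 kJ
  ΔH_A = 3870 − 5084 = −1214 kJ
Reaction B:
  Bonds broken (reactants):
    F-F: 1 × 151 = 151
    H-H: 1 × 448 = 448
    Σ(broken) = 599 kJ
  Bonds formed (products):
    H-F: 2 × 555 = 1110
    Σ(formed) = 1110 kJ
  ΔH_B = 599 − 1110 = −511 kJ
ΔH_A − ΔH_B = −703 kJ, so reaction A has the more negative ΔH; |ΔH_A − ΔH_B| = 703 kJ.

Reaction A, by 703 kJ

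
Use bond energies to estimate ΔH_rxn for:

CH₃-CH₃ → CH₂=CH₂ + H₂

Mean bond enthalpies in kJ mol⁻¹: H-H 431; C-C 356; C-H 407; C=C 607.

Bonds broken (reactants):
  C-C: 1 × 356 = 356
  C-H: 6 × 407 = 2442
  Σ(broken) = 2798 kJ
Bonds formed (products):
  C-H: 4 × 407 = 1628
  C=C: 1 × 607 = 607
  H-H: 1 × 431 = 431
  Σ(formed) = 2666 kJ
ΔH = Σ(broken) − Σ(formed) = 2798 − 2666 = +132 kJ

ΔH ≈ +132 kJ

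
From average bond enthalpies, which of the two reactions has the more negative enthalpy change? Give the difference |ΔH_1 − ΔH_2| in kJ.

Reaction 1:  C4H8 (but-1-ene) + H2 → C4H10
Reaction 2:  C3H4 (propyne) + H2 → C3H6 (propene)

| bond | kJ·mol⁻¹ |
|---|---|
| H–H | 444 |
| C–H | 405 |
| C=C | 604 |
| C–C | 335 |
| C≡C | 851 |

Reaction 1:
  Bonds broken (reactants):
    C–C: 2 × 335 = 670
    C–H: 8 × 405 = 3240
    C=C: 1 × 604 = 604
    H–H: 1 × 444 = 444
    Σ(broken) = 4958 kJ
  Bonds formed (products):
    C–C: 3 × 335 = 1005
    C–H: 10 × 405 = 4050
    Σ(formed) = 5055 kJ
  ΔH_1 = 4958 − 5055 = −97 kJ
Reaction 2:
  Bonds broken (reactants):
    C≡C: 1 × 851 = 851
    C–C: 1 × 335 = 335
    C–H: 4 × 405 = 1620
    H–H: 1 × 444 = 444
    Σ(broken) = 3250 kJ
  Bonds formed (products):
    C–C: 1 × 335 = 335
    C–H: 6 × 405 = 2430
    C=C: 1 × 604 = 604
    Σ(formed) = 3369 kJ
  ΔH_2 = 3250 − 3369 = −119 kJ
ΔH_1 − ΔH_2 = +22 kJ, so reaction 2 has the more negative ΔH; |ΔH_1 − ΔH_2| = 22 kJ.

Reaction 2, by 22 kJ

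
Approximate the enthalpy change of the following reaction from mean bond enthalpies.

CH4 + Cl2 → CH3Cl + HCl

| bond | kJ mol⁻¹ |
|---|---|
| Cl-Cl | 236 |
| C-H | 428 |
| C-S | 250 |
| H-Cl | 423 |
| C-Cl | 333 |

ΔH ≈ −92 kJ

Bonds broken (reactants):
  C-H: 4 × 428 = 1712
  Cl-Cl: 1 × 236 = 236
  Σ(broken) = 1948 kJ
Bonds formed (products):
  C-Cl: 1 × 333 = 333
  C-H: 3 × 428 = 1284
  H-Cl: 1 × 423 = 423
  Σ(formed) = 2040 kJ
ΔH = Σ(broken) − Σ(formed) = 1948 − 2040 = −92 kJ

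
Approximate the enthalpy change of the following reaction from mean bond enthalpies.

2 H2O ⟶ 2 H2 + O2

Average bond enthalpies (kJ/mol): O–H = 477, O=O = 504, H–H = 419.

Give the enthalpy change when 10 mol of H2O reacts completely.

Bonds broken (reactants):
  O–H: 4 × 477 = 1908
  Σ(broken) = 1908 kJ
Bonds formed (products):
  H–H: 2 × 419 = 838
  O=O: 1 × 504 = 504
  Σ(formed) = 1342 kJ
ΔH = Σ(broken) − Σ(formed) = 1908 − 1342 = +566 kJ
For 5× the reaction as written: 5 × (+566) = +2830 kJ

ΔH = +2830 kJ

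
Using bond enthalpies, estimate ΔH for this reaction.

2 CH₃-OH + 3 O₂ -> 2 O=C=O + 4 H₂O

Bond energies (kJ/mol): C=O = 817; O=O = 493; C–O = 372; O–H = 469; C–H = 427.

ΔH ≈ −1297 kJ

Bonds broken (reactants):
  C–H: 6 × 427 = 2562
  C–O: 2 × 372 = 744
  O–H: 2 × 469 = 938
  O=O: 3 × 493 = 1479
  Σ(broken) = 5723 kJ
Bonds formed (products):
  C=O: 4 × 817 = 3268
  O–H: 8 × 469 = 3752
  Σ(formed) = 7020 kJ
ΔH = Σ(broken) − Σ(formed) = 5723 − 7020 = −1297 kJ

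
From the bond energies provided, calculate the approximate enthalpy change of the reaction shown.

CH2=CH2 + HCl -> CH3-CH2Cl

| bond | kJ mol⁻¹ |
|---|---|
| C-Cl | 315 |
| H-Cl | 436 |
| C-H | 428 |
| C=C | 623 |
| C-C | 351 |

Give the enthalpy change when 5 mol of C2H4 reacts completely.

Bonds broken (reactants):
  C-H: 4 × 428 = 1712
  C=C: 1 × 623 = 623
  H-Cl: 1 × 436 = 436
  Σ(broken) = 2771 kJ
Bonds formed (products):
  C-C: 1 × 351 = 351
  C-Cl: 1 × 315 = 315
  C-H: 5 × 428 = 2140
  Σ(formed) = 2806 kJ
ΔH = Σ(broken) − Σ(formed) = 2771 − 2806 = −35 kJ
For 5× the reaction as written: 5 × (−35) = −175 kJ

ΔH = −175 kJ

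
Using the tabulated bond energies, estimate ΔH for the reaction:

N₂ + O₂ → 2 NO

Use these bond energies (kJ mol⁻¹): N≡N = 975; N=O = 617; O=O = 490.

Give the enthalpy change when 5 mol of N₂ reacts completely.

Bonds broken (reactants):
  N≡N: 1 × 975 = 975
  O=O: 1 × 490 = 490
  Σ(broken) = 1465 kJ
Bonds formed (products):
  N=O: 2 × 617 = 1234
  Σ(formed) = 1234 kJ
ΔH = Σ(broken) − Σ(formed) = 1465 − 1234 = +231 kJ
For 5× the reaction as written: 5 × (+231) = +1155 kJ

ΔH = +1155 kJ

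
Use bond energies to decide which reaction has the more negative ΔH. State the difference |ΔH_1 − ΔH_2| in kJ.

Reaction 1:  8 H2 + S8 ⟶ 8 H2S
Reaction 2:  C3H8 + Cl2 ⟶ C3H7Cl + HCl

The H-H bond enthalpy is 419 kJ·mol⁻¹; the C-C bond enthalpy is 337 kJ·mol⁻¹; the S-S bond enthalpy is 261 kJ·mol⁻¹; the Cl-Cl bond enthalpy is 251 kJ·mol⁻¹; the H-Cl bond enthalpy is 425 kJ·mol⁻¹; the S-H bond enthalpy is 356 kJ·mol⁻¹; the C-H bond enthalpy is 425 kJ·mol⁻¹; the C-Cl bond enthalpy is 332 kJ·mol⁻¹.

Reaction 1:
  Bonds broken (reactants):
    H-H: 8 × 419 = 3352
    S-S: 8 × 261 = 2088
    Σ(broken) = 5440 kJ
  Bonds formed (products):
    S-H: 16 × 356 = 5696
    Σ(formed) = 5696 kJ
  ΔH_1 = 5440 − 5696 = −256 kJ
Reaction 2:
  Bonds broken (reactants):
    C-C: 2 × 337 = 674
    C-H: 8 × 425 = 3400
    Cl-Cl: 1 × 251 = 251
    Σ(broken) = 4325 kJ
  Bonds formed (products):
    C-C: 2 × 337 = 674
    C-Cl: 1 × 332 = 332
    C-H: 7 × 425 = 2975
    H-Cl: 1 × 425 = 425
    Σ(formed) = 4406 kJ
  ΔH_2 = 4325 − 4406 = −81 kJ
ΔH_1 − ΔH_2 = −175 kJ, so reaction 1 has the more negative ΔH; |ΔH_1 − ΔH_2| = 175 kJ.

Reaction 1, by 175 kJ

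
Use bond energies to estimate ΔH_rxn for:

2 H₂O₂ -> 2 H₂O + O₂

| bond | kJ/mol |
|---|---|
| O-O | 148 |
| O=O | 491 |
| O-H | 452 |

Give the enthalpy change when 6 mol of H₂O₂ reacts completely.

Bonds broken (reactants):
  O-H: 4 × 452 = 1808
  O-O: 2 × 148 = 296
  Σ(broken) = 2104 kJ
Bonds formed (products):
  O-H: 4 × 452 = 1808
  O=O: 1 × 491 = 491
  Σ(formed) = 2299 kJ
ΔH = Σ(broken) − Σ(formed) = 2104 − 2299 = −195 kJ
For 3× the reaction as written: 3 × (−195) = −585 kJ

ΔH = −585 kJ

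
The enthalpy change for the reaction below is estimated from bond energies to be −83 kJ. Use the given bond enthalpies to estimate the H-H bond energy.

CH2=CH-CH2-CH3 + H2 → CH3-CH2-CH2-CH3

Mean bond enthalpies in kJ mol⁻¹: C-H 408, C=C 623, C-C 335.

D(H-H) ≈ 445 kJ/mol

Let D be the H-H bond energy.
Σ(broken) = 2×335 + 8×408 + 1×623 + 1×D = 4557 + D
Σ(formed) = 3×335 + 10×408 = 5085
ΔH = Σ(broken) − Σ(formed) = (4557 + D) − (5085) = −528 + D
Setting this equal to −83 kJ gives D = 445 kJ/mol.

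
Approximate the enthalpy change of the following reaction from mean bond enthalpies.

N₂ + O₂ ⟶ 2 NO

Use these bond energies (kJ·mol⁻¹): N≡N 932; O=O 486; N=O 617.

ΔH ≈ +184 kJ

Bonds broken (reactants):
  N≡N: 1 × 932 = 932
  O=O: 1 × 486 = 486
  Σ(broken) = 1418 kJ
Bonds formed (products):
  N=O: 2 × 617 = 1234
  Σ(formed) = 1234 kJ
ΔH = Σ(broken) − Σ(formed) = 1418 − 1234 = +184 kJ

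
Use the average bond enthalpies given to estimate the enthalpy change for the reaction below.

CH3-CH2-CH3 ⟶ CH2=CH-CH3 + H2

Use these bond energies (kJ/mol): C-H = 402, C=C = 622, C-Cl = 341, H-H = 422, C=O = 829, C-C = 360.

Bonds broken (reactants):
  C-C: 2 × 360 = 720
  C-H: 8 × 402 = 3216
  Σ(broken) = 3936 kJ
Bonds formed (products):
  C-C: 1 × 360 = 360
  C-H: 6 × 402 = 2412
  C=C: 1 × 622 = 622
  H-H: 1 × 422 = 422
  Σ(formed) = 3816 kJ
ΔH = Σ(broken) − Σ(formed) = 3936 − 3816 = +120 kJ

ΔH ≈ +120 kJ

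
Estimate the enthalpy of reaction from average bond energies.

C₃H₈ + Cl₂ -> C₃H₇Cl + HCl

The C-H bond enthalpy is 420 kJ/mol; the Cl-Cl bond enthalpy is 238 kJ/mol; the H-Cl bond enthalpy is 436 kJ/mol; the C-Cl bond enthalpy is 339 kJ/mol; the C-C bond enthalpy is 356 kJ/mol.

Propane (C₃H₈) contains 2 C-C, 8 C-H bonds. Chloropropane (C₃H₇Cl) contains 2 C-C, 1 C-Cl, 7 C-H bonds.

Bonds broken (reactants):
  C-C: 2 × 356 = 712
  C-H: 8 × 420 = 3360
  Cl-Cl: 1 × 238 = 238
  Σ(broken) = 4310 kJ
Bonds formed (products):
  C-C: 2 × 356 = 712
  C-Cl: 1 × 339 = 339
  C-H: 7 × 420 = 2940
  H-Cl: 1 × 436 = 436
  Σ(formed) = 4427 kJ
ΔH = Σ(broken) − Σ(formed) = 4310 − 4427 = −117 kJ

ΔH ≈ −117 kJ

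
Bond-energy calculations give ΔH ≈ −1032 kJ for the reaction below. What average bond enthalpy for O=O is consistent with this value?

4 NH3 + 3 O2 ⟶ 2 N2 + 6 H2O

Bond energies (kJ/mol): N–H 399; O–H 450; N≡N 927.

D(O=O) ≈ 478 kJ/mol

Let D be the O=O bond energy.
Σ(broken) = 12×399 + 3×D = 4788 + 3D
Σ(formed) = 2×927 + 12×450 = 7254
ΔH = Σ(broken) − Σ(formed) = (4788 + 3D) − (7254) = −2466 + 3D
Setting this equal to −1032 kJ gives 3D = 1434, so D = 478 kJ/mol.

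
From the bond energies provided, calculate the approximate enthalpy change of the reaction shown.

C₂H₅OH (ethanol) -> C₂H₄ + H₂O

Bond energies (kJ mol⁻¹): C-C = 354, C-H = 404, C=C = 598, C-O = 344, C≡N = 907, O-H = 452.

ΔH ≈ +52 kJ

Bonds broken (reactants):
  C-C: 1 × 354 = 354
  C-H: 5 × 404 = 2020
  C-O: 1 × 344 = 344
  O-H: 1 × 452 = 452
  Σ(broken) = 3170 kJ
Bonds formed (products):
  C-H: 4 × 404 = 1616
  C=C: 1 × 598 = 598
  O-H: 2 × 452 = 904
  Σ(formed) = 3118 kJ
ΔH = Σ(broken) − Σ(formed) = 3170 − 3118 = +52 kJ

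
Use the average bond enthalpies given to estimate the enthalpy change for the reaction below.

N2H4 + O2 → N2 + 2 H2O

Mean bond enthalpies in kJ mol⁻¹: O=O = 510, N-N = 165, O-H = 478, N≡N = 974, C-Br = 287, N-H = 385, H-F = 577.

Bonds broken (reactants):
  N-H: 4 × 385 = 1540
  N-N: 1 × 165 = 165
  O=O: 1 × 510 = 510
  Σ(broken) = 2215 kJ
Bonds formed (products):
  N≡N: 1 × 974 = 974
  O-H: 4 × 478 = 1912
  Σ(formed) = 2886 kJ
ΔH = Σ(broken) − Σ(formed) = 2215 − 2886 = −671 kJ

ΔH ≈ −671 kJ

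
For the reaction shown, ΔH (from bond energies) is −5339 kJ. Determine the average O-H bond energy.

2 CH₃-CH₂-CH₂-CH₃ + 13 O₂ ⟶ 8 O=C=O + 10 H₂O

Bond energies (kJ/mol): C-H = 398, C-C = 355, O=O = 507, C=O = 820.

D(O-H) ≈ 445 kJ/mol

Let D be the O-H bond energy.
Σ(broken) = 6×355 + 20×398 + 13×507 = 16681
Σ(formed) = 16×820 + 20×D = 13120 + 20D
ΔH = Σ(broken) − Σ(formed) = (16681) − (13120 + 20D) = +3561 − 20D
Setting this equal to −5339 kJ gives 20D = 8900, so D = 445 kJ/mol.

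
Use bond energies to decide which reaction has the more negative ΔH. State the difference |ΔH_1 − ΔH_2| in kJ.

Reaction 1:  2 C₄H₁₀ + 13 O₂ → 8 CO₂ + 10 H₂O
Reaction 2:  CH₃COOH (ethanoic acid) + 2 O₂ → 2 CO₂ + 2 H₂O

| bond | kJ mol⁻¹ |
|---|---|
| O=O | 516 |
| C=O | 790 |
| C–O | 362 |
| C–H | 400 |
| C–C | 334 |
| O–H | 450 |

Reaction 1, by 4136 kJ

Reaction 1:
  Bonds broken (reactants):
    C–C: 6 × 334 = 2004
    C–H: 20 × 400 = 8000
    O=O: 13 × 516 = 6708
    Σ(broken) = 16712 kJ
  Bonds formed (products):
    C=O: 16 × 790 = 12640
    O–H: 20 × 450 = 9000
    Σ(formed) = 21640 kJ
  ΔH_1 = 16712 − 21640 = −4928 kJ
Reaction 2:
  Bonds broken (reactants):
    C–C: 1 × 334 = 334
    C–H: 3 × 400 = 1200
    C–O: 1 × 362 = 362
    C=O: 1 × 790 = 790
    O–H: 1 × 450 = 450
    O=O: 2 × 516 = 1032
    Σ(broken) = 4168 kJ
  Bonds formed (products):
    C=O: 4 × 790 = 3160
    O–H: 4 × 450 = 1800
    Σ(formed) = 4960 kJ
  ΔH_2 = 4168 − 4960 = −792 kJ
ΔH_1 − ΔH_2 = −4136 kJ, so reaction 1 has the more negative ΔH; |ΔH_1 − ΔH_2| = 4136 kJ.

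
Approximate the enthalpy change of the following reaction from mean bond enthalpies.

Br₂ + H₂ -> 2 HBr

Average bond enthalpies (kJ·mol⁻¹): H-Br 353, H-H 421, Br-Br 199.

ΔH ≈ −86 kJ

Bonds broken (reactants):
  Br-Br: 1 × 199 = 199
  H-H: 1 × 421 = 421
  Σ(broken) = 620 kJ
Bonds formed (products):
  H-Br: 2 × 353 = 706
  Σ(formed) = 706 kJ
ΔH = Σ(broken) − Σ(formed) = 620 − 706 = −86 kJ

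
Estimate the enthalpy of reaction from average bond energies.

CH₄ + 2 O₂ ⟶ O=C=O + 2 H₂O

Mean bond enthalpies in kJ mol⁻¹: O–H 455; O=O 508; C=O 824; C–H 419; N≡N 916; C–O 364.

Bonds broken (reactants):
  C–H: 4 × 419 = 1676
  O=O: 2 × 508 = 1016
  Σ(broken) = 2692 kJ
Bonds formed (products):
  C=O: 2 × 824 = 1648
  O–H: 4 × 455 = 1820
  Σ(formed) = 3468 kJ
ΔH = Σ(broken) − Σ(formed) = 2692 − 3468 = −776 kJ

ΔH ≈ −776 kJ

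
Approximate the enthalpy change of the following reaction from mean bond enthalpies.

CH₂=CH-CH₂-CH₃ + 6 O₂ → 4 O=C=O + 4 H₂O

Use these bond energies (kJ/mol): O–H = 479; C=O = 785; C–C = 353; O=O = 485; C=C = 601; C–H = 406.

ΔH ≈ −2647 kJ

Bonds broken (reactants):
  C–C: 2 × 353 = 706
  C–H: 8 × 406 = 3248
  C=C: 1 × 601 = 601
  O=O: 6 × 485 = 2910
  Σ(broken) = 7465 kJ
Bonds formed (products):
  C=O: 8 × 785 = 6280
  O–H: 8 × 479 = 3832
  Σ(formed) = 10112 kJ
ΔH = Σ(broken) − Σ(formed) = 7465 − 10112 = −2647 kJ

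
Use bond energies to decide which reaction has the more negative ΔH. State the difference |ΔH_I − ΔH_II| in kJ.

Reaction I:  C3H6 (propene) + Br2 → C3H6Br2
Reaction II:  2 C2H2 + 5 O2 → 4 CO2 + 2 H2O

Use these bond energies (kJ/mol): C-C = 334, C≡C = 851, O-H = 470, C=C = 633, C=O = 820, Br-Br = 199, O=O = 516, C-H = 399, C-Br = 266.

Reaction I:
  Bonds broken (reactants):
    Br-Br: 1 × 199 = 199
    C-C: 1 × 334 = 334
    C-H: 6 × 399 = 2394
    C=C: 1 × 633 = 633
    Σ(broken) = 3560 kJ
  Bonds formed (products):
    C-Br: 2 × 266 = 532
    C-C: 2 × 334 = 668
    C-H: 6 × 399 = 2394
    Σ(formed) = 3594 kJ
  ΔH_I = 3560 − 3594 = −34 kJ
Reaction II:
  Bonds broken (reactants):
    C≡C: 2 × 851 = 1702
    C-H: 4 × 399 = 1596
    O=O: 5 × 516 = 2580
    Σ(broken) = 5878 kJ
  Bonds formed (products):
    C=O: 8 × 820 = 6560
    O-H: 4 × 470 = 1880
    Σ(formed) = 8440 kJ
  ΔH_II = 5878 − 8440 = −2562 kJ
ΔH_I − ΔH_II = +2528 kJ, so reaction II has the more negative ΔH; |ΔH_I − ΔH_II| = 2528 kJ.

Reaction II, by 2528 kJ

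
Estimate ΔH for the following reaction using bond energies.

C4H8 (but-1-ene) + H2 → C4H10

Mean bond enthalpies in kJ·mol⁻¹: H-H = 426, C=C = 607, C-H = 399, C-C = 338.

ΔH ≈ −103 kJ

Bonds broken (reactants):
  C-C: 2 × 338 = 676
  C-H: 8 × 399 = 3192
  C=C: 1 × 607 = 607
  H-H: 1 × 426 = 426
  Σ(broken) = 4901 kJ
Bonds formed (products):
  C-C: 3 × 338 = 1014
  C-H: 10 × 399 = 3990
  Σ(formed) = 5004 kJ
ΔH = Σ(broken) − Σ(formed) = 4901 − 5004 = −103 kJ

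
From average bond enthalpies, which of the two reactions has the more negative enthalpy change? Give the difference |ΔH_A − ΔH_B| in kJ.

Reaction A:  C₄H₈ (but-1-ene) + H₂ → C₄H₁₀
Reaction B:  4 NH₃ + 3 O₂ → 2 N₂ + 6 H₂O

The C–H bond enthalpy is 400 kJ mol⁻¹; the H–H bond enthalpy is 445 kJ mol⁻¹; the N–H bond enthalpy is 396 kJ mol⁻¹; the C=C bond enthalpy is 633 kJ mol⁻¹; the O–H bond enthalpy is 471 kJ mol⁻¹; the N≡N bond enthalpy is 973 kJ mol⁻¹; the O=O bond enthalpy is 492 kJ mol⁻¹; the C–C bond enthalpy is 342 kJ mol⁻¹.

Reaction A:
  Bonds broken (reactants):
    C–C: 2 × 342 = 684
    C–H: 8 × 400 = 3200
    C=C: 1 × 633 = 633
    H–H: 1 × 445 = 445
    Σ(broken) = 4962 kJ
  Bonds formed (products):
    C–C: 3 × 342 = 1026
    C–H: 10 × 400 = 4000
    Σ(formed) = 5026 kJ
  ΔH_A = 4962 − 5026 = −64 kJ
Reaction B:
  Bonds broken (reactants):
    N–H: 12 × 396 = 4752
    O=O: 3 × 492 = 1476
    Σ(broken) = 6228 kJ
  Bonds formed (products):
    N≡N: 2 × 973 = 1946
    O–H: 12 × 471 = 5652
    Σ(formed) = 7598 kJ
  ΔH_B = 6228 − 7598 = −1370 kJ
ΔH_A − ΔH_B = +1306 kJ, so reaction B has the more negative ΔH; |ΔH_A − ΔH_B| = 1306 kJ.

Reaction B, by 1306 kJ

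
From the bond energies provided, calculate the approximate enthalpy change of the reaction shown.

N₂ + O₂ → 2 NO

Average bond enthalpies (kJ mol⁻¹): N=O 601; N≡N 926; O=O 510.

Bonds broken (reactants):
  N≡N: 1 × 926 = 926
  O=O: 1 × 510 = 510
  Σ(broken) = 1436 kJ
Bonds formed (products):
  N=O: 2 × 601 = 1202
  Σ(formed) = 1202 kJ
ΔH = Σ(broken) − Σ(formed) = 1436 − 1202 = +234 kJ

ΔH ≈ +234 kJ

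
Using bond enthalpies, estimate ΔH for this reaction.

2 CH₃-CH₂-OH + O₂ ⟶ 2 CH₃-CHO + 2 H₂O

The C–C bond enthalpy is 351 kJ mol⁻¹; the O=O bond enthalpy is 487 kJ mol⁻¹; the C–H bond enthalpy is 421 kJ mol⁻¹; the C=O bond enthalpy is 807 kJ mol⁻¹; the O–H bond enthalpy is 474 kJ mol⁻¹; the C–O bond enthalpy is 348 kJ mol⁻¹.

Bonds broken (reactants):
  C–C: 2 × 351 = 702
  C–H: 10 × 421 = 4210
  C–O: 2 × 348 = 696
  O–H: 2 × 474 = 948
  O=O: 1 × 487 = 487
  Σ(broken) = 7043 kJ
Bonds formed (products):
  C–C: 2 × 351 = 702
  C–H: 8 × 421 = 3368
  C=O: 2 × 807 = 1614
  O–H: 4 × 474 = 1896
  Σ(formed) = 7580 kJ
ΔH = Σ(broken) − Σ(formed) = 7043 − 7580 = −537 kJ

ΔH ≈ −537 kJ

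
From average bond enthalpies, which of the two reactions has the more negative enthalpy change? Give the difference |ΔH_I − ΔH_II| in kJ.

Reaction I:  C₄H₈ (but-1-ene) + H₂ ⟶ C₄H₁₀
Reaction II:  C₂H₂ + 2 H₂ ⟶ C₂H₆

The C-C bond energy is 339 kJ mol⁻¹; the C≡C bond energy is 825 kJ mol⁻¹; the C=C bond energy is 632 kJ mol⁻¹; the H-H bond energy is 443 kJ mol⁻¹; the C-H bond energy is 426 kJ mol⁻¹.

Reaction II, by 216 kJ

Reaction I:
  Bonds broken (reactants):
    C-C: 2 × 339 = 678
    C-H: 8 × 426 = 3408
    C=C: 1 × 632 = 632
    H-H: 1 × 443 = 443
    Σ(broken) = 5161 kJ
  Bonds formed (products):
    C-C: 3 × 339 = 1017
    C-H: 10 × 426 = 4260
    Σ(formed) = 5277 kJ
  ΔH_I = 5161 − 5277 = −116 kJ
Reaction II:
  Bonds broken (reactants):
    C≡C: 1 × 825 = 825
    C-H: 2 × 426 = 852
    H-H: 2 × 443 = 886
    Σ(broken) = 2563 kJ
  Bonds formed (products):
    C-C: 1 × 339 = 339
    C-H: 6 × 426 = 2556
    Σ(formed) = 2895 kJ
  ΔH_II = 2563 − 2895 = −332 kJ
ΔH_I − ΔH_II = +216 kJ, so reaction II has the more negative ΔH; |ΔH_I − ΔH_II| = 216 kJ.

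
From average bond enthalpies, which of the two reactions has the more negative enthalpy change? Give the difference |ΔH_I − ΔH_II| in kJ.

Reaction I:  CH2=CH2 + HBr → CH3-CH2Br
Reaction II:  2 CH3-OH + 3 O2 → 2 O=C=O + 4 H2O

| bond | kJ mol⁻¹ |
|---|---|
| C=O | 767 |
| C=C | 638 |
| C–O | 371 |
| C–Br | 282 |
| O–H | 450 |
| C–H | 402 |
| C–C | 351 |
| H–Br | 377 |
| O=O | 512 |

Reaction I:
  Bonds broken (reactants):
    C–H: 4 × 402 = 1608
    C=C: 1 × 638 = 638
    H–Br: 1 × 377 = 377
    Σ(broken) = 2623 kJ
  Bonds formed (products):
    C–Br: 1 × 282 = 282
    C–C: 1 × 351 = 351
    C–H: 5 × 402 = 2010
    Σ(formed) = 2643 kJ
  ΔH_I = 2623 − 2643 = −20 kJ
Reaction II:
  Bonds broken (reactants):
    C–H: 6 × 402 = 2412
    C–O: 2 × 371 = 742
    O–H: 2 × 450 = 900
    O=O: 3 × 512 = 1536
    Σ(broken) = 5590 kJ
  Bonds formed (products):
    C=O: 4 × 767 = 3068
    O–H: 8 × 450 = 3600
    Σ(formed) = 6668 kJ
  ΔH_II = 5590 − 6668 = −1078 kJ
ΔH_I − ΔH_II = +1058 kJ, so reaction II has the more negative ΔH; |ΔH_I − ΔH_II| = 1058 kJ.

Reaction II, by 1058 kJ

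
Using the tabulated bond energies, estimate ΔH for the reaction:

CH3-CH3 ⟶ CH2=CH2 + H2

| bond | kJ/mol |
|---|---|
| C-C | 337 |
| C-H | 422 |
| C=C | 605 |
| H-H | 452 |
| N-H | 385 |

ΔH ≈ +124 kJ

Bonds broken (reactants):
  C-C: 1 × 337 = 337
  C-H: 6 × 422 = 2532
  Σ(broken) = 2869 kJ
Bonds formed (products):
  C-H: 4 × 422 = 1688
  C=C: 1 × 605 = 605
  H-H: 1 × 452 = 452
  Σ(formed) = 2745 kJ
ΔH = Σ(broken) − Σ(formed) = 2869 − 2745 = +124 kJ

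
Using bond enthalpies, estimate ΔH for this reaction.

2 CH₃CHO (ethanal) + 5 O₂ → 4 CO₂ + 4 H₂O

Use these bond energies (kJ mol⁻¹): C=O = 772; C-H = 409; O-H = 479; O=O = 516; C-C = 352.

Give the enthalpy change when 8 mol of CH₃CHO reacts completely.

Bonds broken (reactants):
  C-C: 2 × 352 = 704
  C-H: 8 × 409 = 3272
  C=O: 2 × 772 = 1544
  O=O: 5 × 516 = 2580
  Σ(broken) = 8100 kJ
Bonds formed (products):
  C=O: 8 × 772 = 6176
  O-H: 8 × 479 = 3832
  Σ(formed) = 10008 kJ
ΔH = Σ(broken) − Σ(formed) = 8100 − 10008 = −1908 kJ
For 4× the reaction as written: 4 × (−1908) = −7632 kJ

ΔH = −7632 kJ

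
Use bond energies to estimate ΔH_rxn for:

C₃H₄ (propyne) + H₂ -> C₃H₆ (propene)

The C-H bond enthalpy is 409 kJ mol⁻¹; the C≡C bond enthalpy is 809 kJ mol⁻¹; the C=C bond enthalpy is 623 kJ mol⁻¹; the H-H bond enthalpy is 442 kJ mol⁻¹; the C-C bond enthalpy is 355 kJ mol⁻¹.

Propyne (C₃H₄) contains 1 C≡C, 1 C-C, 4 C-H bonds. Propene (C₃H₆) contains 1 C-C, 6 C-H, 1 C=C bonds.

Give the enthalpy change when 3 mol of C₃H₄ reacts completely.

ΔH = −570 kJ

Bonds broken (reactants):
  C≡C: 1 × 809 = 809
  C-C: 1 × 355 = 355
  C-H: 4 × 409 = 1636
  H-H: 1 × 442 = 442
  Σ(broken) = 3242 kJ
Bonds formed (products):
  C-C: 1 × 355 = 355
  C-H: 6 × 409 = 2454
  C=C: 1 × 623 = 623
  Σ(formed) = 3432 kJ
ΔH = Σ(broken) − Σ(formed) = 3242 − 3432 = −190 kJ
For 3× the reaction as written: 3 × (−190) = −570 kJ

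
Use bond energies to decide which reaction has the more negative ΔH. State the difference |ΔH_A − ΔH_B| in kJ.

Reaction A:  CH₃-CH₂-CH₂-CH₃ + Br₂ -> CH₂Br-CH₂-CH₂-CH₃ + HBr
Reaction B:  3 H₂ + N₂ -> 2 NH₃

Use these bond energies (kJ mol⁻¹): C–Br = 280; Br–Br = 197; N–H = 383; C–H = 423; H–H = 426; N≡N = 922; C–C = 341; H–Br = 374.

Reaction A:
  Bonds broken (reactants):
    Br–Br: 1 × 197 = 197
    C–C: 3 × 341 = 1023
    C–H: 10 × 423 = 4230
    Σ(broken) = 5450 kJ
  Bonds formed (products):
    C–Br: 1 × 280 = 280
    C–C: 3 × 341 = 1023
    C–H: 9 × 423 = 3807
    H–Br: 1 × 374 = 374
    Σ(formed) = 5484 kJ
  ΔH_A = 5450 − 5484 = −34 kJ
Reaction B:
  Bonds broken (reactants):
    H–H: 3 × 426 = 1278
    N≡N: 1 × 922 = 922
    Σ(broken) = 2200 kJ
  Bonds formed (products):
    N–H: 6 × 383 = 2298
    Σ(formed) = 2298 kJ
  ΔH_B = 2200 − 2298 = −98 kJ
ΔH_A − ΔH_B = +64 kJ, so reaction B has the more negative ΔH; |ΔH_A − ΔH_B| = 64 kJ.

Reaction B, by 64 kJ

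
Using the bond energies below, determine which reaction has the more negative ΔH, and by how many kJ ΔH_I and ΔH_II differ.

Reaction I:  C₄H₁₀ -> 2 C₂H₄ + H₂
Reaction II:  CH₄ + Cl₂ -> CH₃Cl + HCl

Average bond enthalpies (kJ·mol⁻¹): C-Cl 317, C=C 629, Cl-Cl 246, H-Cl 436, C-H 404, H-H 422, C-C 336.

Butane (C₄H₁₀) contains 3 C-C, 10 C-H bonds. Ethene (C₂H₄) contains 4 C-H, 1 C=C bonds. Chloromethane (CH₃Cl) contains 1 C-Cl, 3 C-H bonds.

Reaction II, by 239 kJ

Reaction I:
  Bonds broken (reactants):
    C-C: 3 × 336 = 1008
    C-H: 10 × 404 = 4040
    Σ(broken) = 5048 kJ
  Bonds formed (products):
    C-H: 8 × 404 = 3232
    C=C: 2 × 629 = 1258
    H-H: 1 × 422 = 422
    Σ(formed) = 4912 kJ
  ΔH_I = 5048 − 4912 = +136 kJ
Reaction II:
  Bonds broken (reactants):
    C-H: 4 × 404 = 1616
    Cl-Cl: 1 × 246 = 246
    Σ(broken) = 1862 kJ
  Bonds formed (products):
    C-Cl: 1 × 317 = 317
    C-H: 3 × 404 = 1212
    H-Cl: 1 × 436 = 436
    Σ(formed) = 1965 kJ
  ΔH_II = 1862 − 1965 = −103 kJ
ΔH_I − ΔH_II = +239 kJ, so reaction II has the more negative ΔH; |ΔH_I − ΔH_II| = 239 kJ.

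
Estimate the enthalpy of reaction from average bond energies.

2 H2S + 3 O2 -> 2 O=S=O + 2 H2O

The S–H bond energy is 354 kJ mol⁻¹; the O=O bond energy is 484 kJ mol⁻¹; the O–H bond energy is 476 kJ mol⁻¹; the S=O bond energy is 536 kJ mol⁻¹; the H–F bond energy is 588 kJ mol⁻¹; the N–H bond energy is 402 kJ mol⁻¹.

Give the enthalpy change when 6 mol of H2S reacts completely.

ΔH = −3540 kJ

Bonds broken (reactants):
  O=O: 3 × 484 = 1452
  S–H: 4 × 354 = 1416
  Σ(broken) = 2868 kJ
Bonds formed (products):
  O–H: 4 × 476 = 1904
  S=O: 4 × 536 = 2144
  Σ(formed) = 4048 kJ
ΔH = Σ(broken) − Σ(formed) = 2868 − 4048 = −1180 kJ
For 3× the reaction as written: 3 × (−1180) = −3540 kJ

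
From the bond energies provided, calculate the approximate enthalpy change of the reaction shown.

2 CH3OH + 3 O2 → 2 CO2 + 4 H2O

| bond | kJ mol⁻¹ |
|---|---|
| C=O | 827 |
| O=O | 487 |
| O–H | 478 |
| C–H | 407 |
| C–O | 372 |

ΔH ≈ −1529 kJ

Bonds broken (reactants):
  C–H: 6 × 407 = 2442
  C–O: 2 × 372 = 744
  O–H: 2 × 478 = 956
  O=O: 3 × 487 = 1461
  Σ(broken) = 5603 kJ
Bonds formed (products):
  C=O: 4 × 827 = 3308
  O–H: 8 × 478 = 3824
  Σ(formed) = 7132 kJ
ΔH = Σ(broken) − Σ(formed) = 5603 − 7132 = −1529 kJ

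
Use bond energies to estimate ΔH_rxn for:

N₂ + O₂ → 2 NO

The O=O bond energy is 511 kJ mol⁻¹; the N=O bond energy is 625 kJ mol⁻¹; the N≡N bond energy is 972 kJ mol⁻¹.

Bonds broken (reactants):
  N≡N: 1 × 972 = 972
  O=O: 1 × 511 = 511
  Σ(broken) = 1483 kJ
Bonds formed (products):
  N=O: 2 × 625 = 1250
  Σ(formed) = 1250 kJ
ΔH = Σ(broken) − Σ(formed) = 1483 − 1250 = +233 kJ

ΔH ≈ +233 kJ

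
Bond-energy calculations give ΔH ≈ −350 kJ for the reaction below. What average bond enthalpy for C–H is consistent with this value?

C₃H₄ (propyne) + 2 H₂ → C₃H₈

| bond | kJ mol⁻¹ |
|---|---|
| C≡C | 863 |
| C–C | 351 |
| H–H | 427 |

D(C–H) ≈ 429 kJ/mol

Let D be the C–H bond energy.
Σ(broken) = 1×863 + 1×351 + 4×D + 2×427 = 2068 + 4D
Σ(formed) = 2×351 + 8×D = 702 + 8D
ΔH = Σ(broken) − Σ(formed) = (2068 + 4D) − (702 + 8D) = +1366 − 4D
Setting this equal to −350 kJ gives 4D = 1716, so D = 429 kJ/mol.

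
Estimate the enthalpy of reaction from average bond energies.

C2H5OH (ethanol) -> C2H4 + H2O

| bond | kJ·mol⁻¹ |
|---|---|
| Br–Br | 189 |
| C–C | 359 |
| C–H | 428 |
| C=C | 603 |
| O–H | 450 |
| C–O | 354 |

ΔH ≈ +88 kJ

Bonds broken (reactants):
  C–C: 1 × 359 = 359
  C–H: 5 × 428 = 2140
  C–O: 1 × 354 = 354
  O–H: 1 × 450 = 450
  Σ(broken) = 3303 kJ
Bonds formed (products):
  C–H: 4 × 428 = 1712
  C=C: 1 × 603 = 603
  O–H: 2 × 450 = 900
  Σ(formed) = 3215 kJ
ΔH = Σ(broken) − Σ(formed) = 3303 − 3215 = +88 kJ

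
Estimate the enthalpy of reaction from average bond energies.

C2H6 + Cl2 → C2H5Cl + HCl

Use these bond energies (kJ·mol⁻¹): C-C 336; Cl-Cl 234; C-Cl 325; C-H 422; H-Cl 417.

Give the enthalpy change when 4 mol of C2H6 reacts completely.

Bonds broken (reactants):
  C-C: 1 × 336 = 336
  C-H: 6 × 422 = 2532
  Cl-Cl: 1 × 234 = 234
  Σ(broken) = 3102 kJ
Bonds formed (products):
  C-C: 1 × 336 = 336
  C-Cl: 1 × 325 = 325
  C-H: 5 × 422 = 2110
  H-Cl: 1 × 417 = 417
  Σ(formed) = 3188 kJ
ΔH = Σ(broken) − Σ(formed) = 3102 − 3188 = −86 kJ
For 4× the reaction as written: 4 × (−86) = −344 kJ

ΔH = −344 kJ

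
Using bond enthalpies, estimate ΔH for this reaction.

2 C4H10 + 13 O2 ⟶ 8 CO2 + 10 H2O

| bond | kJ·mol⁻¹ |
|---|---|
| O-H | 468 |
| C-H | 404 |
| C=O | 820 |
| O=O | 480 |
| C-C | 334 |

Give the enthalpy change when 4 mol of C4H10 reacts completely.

ΔH = −12312 kJ

Bonds broken (reactants):
  C-C: 6 × 334 = 2004
  C-H: 20 × 404 = 8080
  O=O: 13 × 480 = 6240
  Σ(broken) = 16324 kJ
Bonds formed (products):
  C=O: 16 × 820 = 13120
  O-H: 20 × 468 = 9360
  Σ(formed) = 22480 kJ
ΔH = Σ(broken) − Σ(formed) = 16324 − 22480 = −6156 kJ
For 2× the reaction as written: 2 × (−6156) = −12312 kJ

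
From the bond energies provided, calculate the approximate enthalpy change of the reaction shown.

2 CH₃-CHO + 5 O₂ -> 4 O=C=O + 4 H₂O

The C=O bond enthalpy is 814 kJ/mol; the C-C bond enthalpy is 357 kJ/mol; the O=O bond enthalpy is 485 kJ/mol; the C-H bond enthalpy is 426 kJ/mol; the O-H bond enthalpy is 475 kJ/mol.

ΔH ≈ −2137 kJ

Bonds broken (reactants):
  C-C: 2 × 357 = 714
  C-H: 8 × 426 = 3408
  C=O: 2 × 814 = 1628
  O=O: 5 × 485 = 2425
  Σ(broken) = 8175 kJ
Bonds formed (products):
  C=O: 8 × 814 = 6512
  O-H: 8 × 475 = 3800
  Σ(formed) = 10312 kJ
ΔH = Σ(broken) − Σ(formed) = 8175 − 10312 = −2137 kJ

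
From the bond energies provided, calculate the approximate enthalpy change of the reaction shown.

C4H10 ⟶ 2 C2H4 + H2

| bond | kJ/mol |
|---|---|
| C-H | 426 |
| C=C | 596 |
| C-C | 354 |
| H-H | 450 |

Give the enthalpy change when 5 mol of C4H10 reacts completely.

ΔH = +1360 kJ

Bonds broken (reactants):
  C-C: 3 × 354 = 1062
  C-H: 10 × 426 = 4260
  Σ(broken) = 5322 kJ
Bonds formed (products):
  C-H: 8 × 426 = 3408
  C=C: 2 × 596 = 1192
  H-H: 1 × 450 = 450
  Σ(formed) = 5050 kJ
ΔH = Σ(broken) − Σ(formed) = 5322 − 5050 = +272 kJ
For 5× the reaction as written: 5 × (+272) = +1360 kJ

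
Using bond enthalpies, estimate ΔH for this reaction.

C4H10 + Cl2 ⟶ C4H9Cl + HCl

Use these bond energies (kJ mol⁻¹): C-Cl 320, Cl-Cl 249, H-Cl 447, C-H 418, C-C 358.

Bonds broken (reactants):
  C-C: 3 × 358 = 1074
  C-H: 10 × 418 = 4180
  Cl-Cl: 1 × 249 = 249
  Σ(broken) = 5503 kJ
Bonds formed (products):
  C-C: 3 × 358 = 1074
  C-Cl: 1 × 320 = 320
  C-H: 9 × 418 = 3762
  H-Cl: 1 × 447 = 447
  Σ(formed) = 5603 kJ
ΔH = Σ(broken) − Σ(formed) = 5503 − 5603 = −100 kJ

ΔH ≈ −100 kJ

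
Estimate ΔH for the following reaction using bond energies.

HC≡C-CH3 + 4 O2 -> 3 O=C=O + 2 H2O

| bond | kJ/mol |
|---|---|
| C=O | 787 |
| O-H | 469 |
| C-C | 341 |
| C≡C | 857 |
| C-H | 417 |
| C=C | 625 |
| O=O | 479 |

ΔH ≈ −1816 kJ

Bonds broken (reactants):
  C≡C: 1 × 857 = 857
  C-C: 1 × 341 = 341
  C-H: 4 × 417 = 1668
  O=O: 4 × 479 = 1916
  Σ(broken) = 4782 kJ
Bonds formed (products):
  C=O: 6 × 787 = 4722
  O-H: 4 × 469 = 1876
  Σ(formed) = 6598 kJ
ΔH = Σ(broken) − Σ(formed) = 4782 − 6598 = −1816 kJ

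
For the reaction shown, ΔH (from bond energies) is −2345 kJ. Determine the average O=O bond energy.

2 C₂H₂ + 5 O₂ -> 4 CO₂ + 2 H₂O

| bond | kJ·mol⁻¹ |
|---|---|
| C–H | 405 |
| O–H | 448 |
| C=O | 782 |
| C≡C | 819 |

Let D be the O=O bond energy.
Σ(broken) = 2×819 + 4×405 + 5×D = 3258 + 5D
Σ(formed) = 8×782 + 4×448 = 8048
ΔH = Σ(broken) − Σ(formed) = (3258 + 5D) − (8048) = −4790 + 5D
Setting this equal to −2345 kJ gives 5D = 2445, so D = 489 kJ/mol.

D(O=O) ≈ 489 kJ/mol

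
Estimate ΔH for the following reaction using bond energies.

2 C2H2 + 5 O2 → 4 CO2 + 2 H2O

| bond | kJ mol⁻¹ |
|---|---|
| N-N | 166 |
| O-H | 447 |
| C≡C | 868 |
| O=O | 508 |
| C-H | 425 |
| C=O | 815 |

ΔH ≈ −2332 kJ

Bonds broken (reactants):
  C≡C: 2 × 868 = 1736
  C-H: 4 × 425 = 1700
  O=O: 5 × 508 = 2540
  Σ(broken) = 5976 kJ
Bonds formed (products):
  C=O: 8 × 815 = 6520
  O-H: 4 × 447 = 1788
  Σ(formed) = 8308 kJ
ΔH = Σ(broken) − Σ(formed) = 5976 − 8308 = −2332 kJ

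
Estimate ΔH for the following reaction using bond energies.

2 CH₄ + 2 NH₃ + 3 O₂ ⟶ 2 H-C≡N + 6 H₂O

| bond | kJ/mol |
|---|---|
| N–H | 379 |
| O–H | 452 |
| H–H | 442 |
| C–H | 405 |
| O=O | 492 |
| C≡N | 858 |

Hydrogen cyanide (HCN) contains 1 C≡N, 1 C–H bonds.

ΔH ≈ −960 kJ

Bonds broken (reactants):
  C–H: 8 × 405 = 3240
  N–H: 6 × 379 = 2274
  O=O: 3 × 492 = 1476
  Σ(broken) = 6990 kJ
Bonds formed (products):
  C≡N: 2 × 858 = 1716
  C–H: 2 × 405 = 810
  O–H: 12 × 452 = 5424
  Σ(formed) = 7950 kJ
ΔH = Σ(broken) − Σ(formed) = 6990 − 7950 = −960 kJ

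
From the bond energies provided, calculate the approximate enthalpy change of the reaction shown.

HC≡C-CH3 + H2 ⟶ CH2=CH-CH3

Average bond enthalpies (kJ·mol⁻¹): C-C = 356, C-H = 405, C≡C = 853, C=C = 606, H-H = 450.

ΔH ≈ −113 kJ

Bonds broken (reactants):
  C≡C: 1 × 853 = 853
  C-C: 1 × 356 = 356
  C-H: 4 × 405 = 1620
  H-H: 1 × 450 = 450
  Σ(broken) = 3279 kJ
Bonds formed (products):
  C-C: 1 × 356 = 356
  C-H: 6 × 405 = 2430
  C=C: 1 × 606 = 606
  Σ(formed) = 3392 kJ
ΔH = Σ(broken) − Σ(formed) = 3279 − 3392 = −113 kJ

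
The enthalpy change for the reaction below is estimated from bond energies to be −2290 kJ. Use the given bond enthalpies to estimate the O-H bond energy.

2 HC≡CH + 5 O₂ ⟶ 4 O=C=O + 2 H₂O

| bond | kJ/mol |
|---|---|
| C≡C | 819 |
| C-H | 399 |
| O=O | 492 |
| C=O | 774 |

D(O-H) ≈ 448 kJ/mol

Let D be the O-H bond energy.
Σ(broken) = 2×819 + 4×399 + 5×492 = 5694
Σ(formed) = 8×774 + 4×D = 6192 + 4D
ΔH = Σ(broken) − Σ(formed) = (5694) − (6192 + 4D) = −498 − 4D
Setting this equal to −2290 kJ gives 4D = 1792, so D = 448 kJ/mol.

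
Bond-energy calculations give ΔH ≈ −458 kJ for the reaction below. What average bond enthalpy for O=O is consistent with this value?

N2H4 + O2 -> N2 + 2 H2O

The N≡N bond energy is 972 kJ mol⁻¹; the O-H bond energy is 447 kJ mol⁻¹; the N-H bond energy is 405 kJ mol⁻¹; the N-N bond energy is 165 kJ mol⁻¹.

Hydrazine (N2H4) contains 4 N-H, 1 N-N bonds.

Let D be the O=O bond energy.
Σ(broken) = 4×405 + 1×165 + 1×D = 1785 + D
Σ(formed) = 1×972 + 4×447 = 2760
ΔH = Σ(broken) − Σ(formed) = (1785 + D) − (2760) = −975 + D
Setting this equal to −458 kJ gives D = 517 kJ/mol.

D(O=O) ≈ 517 kJ/mol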